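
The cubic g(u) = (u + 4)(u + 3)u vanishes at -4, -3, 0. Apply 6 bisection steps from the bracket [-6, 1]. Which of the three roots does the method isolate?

0

g(-2.5) = -1.875 < 0, so the root lies in [-2.5, 1]
g(-0.75) = -5.484375 < 0, so the root lies in [-0.75, 1]
g(0.125) = 1.611328 > 0, so the root lies in [-0.75, 0.125]
g(-0.3125) = -3.0969 < 0, so the root lies in [-0.3125, 0.125]
g(-0.09375) = -1.0643 < 0, so the root lies in [-0.09375, 0.125]
g(0.015625) = 0.1892 > 0, so the root lies in [-0.09375, 0.015625]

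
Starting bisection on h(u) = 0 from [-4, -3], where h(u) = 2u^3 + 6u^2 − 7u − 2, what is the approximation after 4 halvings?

-3.8125

h(-3.5) = 10.25 > 0, so the root lies in [-4, -3.5]
h(-3.75) = 3.15625 > 0, so the root lies in [-4, -3.75]
h(-3.875) = -1.152344 < 0, so the root lies in [-3.875, -3.75]
h(-3.8125) = 1.0679 > 0, so the root lies in [-3.875, -3.8125]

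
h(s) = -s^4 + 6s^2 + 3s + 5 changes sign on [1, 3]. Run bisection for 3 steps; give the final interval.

[2.75, 3]

h(2) = 19 > 0, so the root lies in [2, 3]
h(2.5) = 10.9375 > 0, so the root lies in [2.5, 3]
h(2.75) = 1.433594 > 0, so the root lies in [2.75, 3]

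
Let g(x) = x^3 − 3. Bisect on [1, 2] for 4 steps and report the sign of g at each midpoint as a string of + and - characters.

x = 1.5 gives g = 0.375, positive; keep [1, 1.5]
x = 1.25 gives g = -1.046875, negative; keep [1.25, 1.5]
x = 1.375 gives g = -0.400391, negative; keep [1.375, 1.5]
x = 1.4375 gives g = -0.0295, negative; keep [1.4375, 1.5]

+---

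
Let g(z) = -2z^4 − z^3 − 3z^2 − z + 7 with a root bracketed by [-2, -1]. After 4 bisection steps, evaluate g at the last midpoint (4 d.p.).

g(-1.5) = -5 < 0, so the root lies in [-1.5, -1]
g(-1.25) = 0.632812 > 0, so the root lies in [-1.5, -1.25]
g(-1.375) = -1.846191 < 0, so the root lies in [-1.375, -1.25]
g(-1.3125) = -0.5296 < 0, so the root lies in [-1.3125, -1.25]

-0.5296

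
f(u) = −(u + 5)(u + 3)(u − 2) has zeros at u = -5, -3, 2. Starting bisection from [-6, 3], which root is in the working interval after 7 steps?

2

u = -1.5 gives f = 18.375, positive; keep [-1.5, 3]
u = 0.75 gives f = 26.953125, positive; keep [0.75, 3]
u = 1.875 gives f = 4.189453, positive; keep [1.875, 3]
u = 2.4375 gives f = -17.6931, negative; keep [1.875, 2.4375]
u = 2.15625 gives f = -5.7655, negative; keep [1.875, 2.15625]
u = 2.015625 gives f = -0.5498, negative; keep [1.875, 2.015625]
u = 1.9453125 gives f = 1.8783, positive; keep [1.9453125, 2.015625]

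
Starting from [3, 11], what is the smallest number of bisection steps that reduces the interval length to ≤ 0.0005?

14

Width after n steps is 8/2^n. Need 2^n ≥ 8/0.0005 = 16000.
2^13 = 8192 < 16000 ≤ 2^14 = 16384, so n = 14.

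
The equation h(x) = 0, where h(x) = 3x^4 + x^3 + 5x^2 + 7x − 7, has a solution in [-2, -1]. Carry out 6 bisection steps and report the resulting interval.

h(-1.5) = 5.5625 > 0, so the root lies in [-1.5, -1]
h(-1.25) = -2.566406 < 0, so the root lies in [-1.5, -1.25]
h(-1.375) = 0.951904 > 0, so the root lies in [-1.375, -1.25]
h(-1.3125) = -0.9326 < 0, so the root lies in [-1.375, -1.3125]
h(-1.34375) = -0.023 < 0, so the root lies in [-1.375, -1.34375]
h(-1.359375) = 0.4561 > 0, so the root lies in [-1.359375, -1.34375]

[-1.359375, -1.34375]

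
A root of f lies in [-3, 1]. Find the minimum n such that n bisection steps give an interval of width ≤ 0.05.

Width after n steps is 4/2^n. Need 2^n ≥ 4/0.05 = 80.
2^6 = 64 < 80 ≤ 2^7 = 128, so n = 7.

7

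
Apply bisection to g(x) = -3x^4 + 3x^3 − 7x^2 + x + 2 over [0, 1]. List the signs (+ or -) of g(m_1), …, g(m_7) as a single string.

midpoint 0.5: g = 0.9375 > 0 → [0.5, 1]
midpoint 0.75: g = -0.871094 < 0 → [0.5, 0.75]
midpoint 0.625: g = 0.165283 > 0 → [0.625, 0.75]
midpoint 0.6875: g = -0.3165 < 0 → [0.625, 0.6875]
midpoint 0.65625: g = -0.0669 < 0 → [0.625, 0.65625]
midpoint 0.640625: g = 0.0513 > 0 → [0.640625, 0.65625]
midpoint 0.6484375: g = -0.0073 < 0 → [0.640625, 0.6484375]

+-+--+-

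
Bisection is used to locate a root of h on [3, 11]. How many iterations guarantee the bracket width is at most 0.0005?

14

Width after n steps is 8/2^n. Need 2^n ≥ 8/0.0005 = 16000.
2^13 = 8192 < 16000 ≤ 2^14 = 16384, so n = 14.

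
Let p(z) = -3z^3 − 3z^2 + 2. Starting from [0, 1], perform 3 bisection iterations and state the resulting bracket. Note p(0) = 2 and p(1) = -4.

[0.625, 0.75]

m = 0.5, p(m) = 0.875 (+); new bracket [0.5, 1]
m = 0.75, p(m) = -0.953125 (−); new bracket [0.5, 0.75]
m = 0.625, p(m) = 0.095703 (+); new bracket [0.625, 0.75]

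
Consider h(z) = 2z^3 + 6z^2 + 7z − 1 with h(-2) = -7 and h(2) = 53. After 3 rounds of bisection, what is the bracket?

z = 0 gives h = -1, negative; keep [0, 2]
z = 1 gives h = 14, positive; keep [0, 1]
z = 0.5 gives h = 4.25, positive; keep [0, 0.5]

[0, 0.5]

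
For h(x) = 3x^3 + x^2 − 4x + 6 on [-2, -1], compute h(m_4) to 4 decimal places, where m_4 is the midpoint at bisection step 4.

1.1814

h(-1.5) = 4.125 > 0, so the root lies in [-2, -1.5]
h(-1.75) = -0.015625 < 0, so the root lies in [-1.75, -1.5]
h(-1.625) = 2.267578 > 0, so the root lies in [-1.75, -1.625]
h(-1.6875) = 1.1814 > 0, so the root lies in [-1.75, -1.6875]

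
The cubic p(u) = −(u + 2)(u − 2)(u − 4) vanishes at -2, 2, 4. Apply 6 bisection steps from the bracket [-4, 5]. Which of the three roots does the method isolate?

-2

p(0.5) = -13.125 < 0, so the root lies in [-4, 0.5]
p(-1.75) = -5.390625 < 0, so the root lies in [-4, -1.75]
p(-2.875) = 29.326172 > 0, so the root lies in [-2.875, -1.75]
p(-2.3125) = 8.5071 > 0, so the root lies in [-2.3125, -1.75]
p(-2.03125) = 0.7598 > 0, so the root lies in [-2.03125, -1.75]
p(-1.890625) = -2.5067 < 0, so the root lies in [-2.03125, -1.890625]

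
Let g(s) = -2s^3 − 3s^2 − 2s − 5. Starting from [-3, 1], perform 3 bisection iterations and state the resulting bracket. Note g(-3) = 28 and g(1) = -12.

[-2, -1.5]

midpoint -1: g = -4 < 0 → [-3, -1]
midpoint -2: g = 3 > 0 → [-2, -1]
midpoint -1.5: g = -2 < 0 → [-2, -1.5]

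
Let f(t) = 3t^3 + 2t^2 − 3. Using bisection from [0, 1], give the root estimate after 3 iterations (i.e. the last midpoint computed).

f(0.5) = -2.125 < 0, so the root lies in [0.5, 1]
f(0.75) = -0.609375 < 0, so the root lies in [0.75, 1]
f(0.875) = 0.541016 > 0, so the root lies in [0.75, 0.875]

0.875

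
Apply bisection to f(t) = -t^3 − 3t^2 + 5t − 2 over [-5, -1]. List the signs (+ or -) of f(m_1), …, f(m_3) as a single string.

t = -3 gives f = -17, negative; keep [-5, -3]
t = -4 gives f = -6, negative; keep [-5, -4]
t = -4.5 gives f = 5.875, positive; keep [-4.5, -4]

--+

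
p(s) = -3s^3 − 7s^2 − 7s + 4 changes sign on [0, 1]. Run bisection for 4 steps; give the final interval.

midpoint 0.5: p = -1.625 < 0 → [0, 0.5]
midpoint 0.25: p = 1.765625 > 0 → [0.25, 0.5]
midpoint 0.375: p = 0.232422 > 0 → [0.375, 0.5]
midpoint 0.4375: p = -0.6536 < 0 → [0.375, 0.4375]

[0.375, 0.4375]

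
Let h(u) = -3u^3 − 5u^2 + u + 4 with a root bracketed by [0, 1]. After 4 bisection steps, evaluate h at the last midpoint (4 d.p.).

midpoint 0.5: h = 2.875 > 0 → [0.5, 1]
midpoint 0.75: h = 0.671875 > 0 → [0.75, 1]
midpoint 0.875: h = -0.962891 < 0 → [0.75, 0.875]
midpoint 0.8125: h = -0.0974 < 0 → [0.75, 0.8125]

-0.0974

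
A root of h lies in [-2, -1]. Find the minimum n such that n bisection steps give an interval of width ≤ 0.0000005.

21

Width after n steps is 1/2^n. Need 2^n ≥ 1/0.0000005 = 2000000.
2^20 = 1048576 < 2000000 ≤ 2^21 = 2097152, so n = 21.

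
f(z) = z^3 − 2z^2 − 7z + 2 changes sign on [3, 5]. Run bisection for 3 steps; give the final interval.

f(4) = 6 > 0, so the root lies in [3, 4]
f(3.5) = -4.125 < 0, so the root lies in [3.5, 4]
f(3.75) = 0.359375 > 0, so the root lies in [3.5, 3.75]

[3.5, 3.75]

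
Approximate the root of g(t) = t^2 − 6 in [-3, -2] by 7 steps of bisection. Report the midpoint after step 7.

-2.4453125

midpoint -2.5: g = 0.25 > 0 → [-2.5, -2]
midpoint -2.25: g = -0.9375 < 0 → [-2.5, -2.25]
midpoint -2.375: g = -0.359375 < 0 → [-2.5, -2.375]
midpoint -2.4375: g = -0.0586 < 0 → [-2.5, -2.4375]
midpoint -2.46875: g = 0.0947 > 0 → [-2.46875, -2.4375]
midpoint -2.453125: g = 0.0178 > 0 → [-2.453125, -2.4375]
midpoint -2.4453125: g = -0.0204 < 0 → [-2.453125, -2.4453125]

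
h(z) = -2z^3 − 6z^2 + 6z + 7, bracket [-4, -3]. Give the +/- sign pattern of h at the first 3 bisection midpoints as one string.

-++

midpoint -3.5: h = -1.75 < 0 → [-4, -3.5]
midpoint -3.75: h = 5.59375 > 0 → [-3.75, -3.5]
midpoint -3.625: h = 1.675781 > 0 → [-3.625, -3.5]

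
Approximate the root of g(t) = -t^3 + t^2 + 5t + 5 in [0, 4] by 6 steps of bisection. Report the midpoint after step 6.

m = 2, g(m) = 11 (+); new bracket [2, 4]
m = 3, g(m) = 2 (+); new bracket [3, 4]
m = 3.5, g(m) = -8.125 (−); new bracket [3, 3.5]
m = 3.25, g(m) = -2.5156 (−); new bracket [3, 3.25]
m = 3.125, g(m) = -0.127 (−); new bracket [3, 3.125]
m = 3.0625, g(m) = 0.9685 (+); new bracket [3.0625, 3.125]

3.0625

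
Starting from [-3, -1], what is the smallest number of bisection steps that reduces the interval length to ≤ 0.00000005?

Width after n steps is 2/2^n. Need 2^n ≥ 2/0.00000005 = 40000000.
2^25 = 33554432 < 40000000 ≤ 2^26 = 67108864, so n = 26.

26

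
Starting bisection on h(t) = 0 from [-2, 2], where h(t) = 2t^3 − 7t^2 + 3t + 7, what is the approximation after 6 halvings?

-0.6875

m = 0, h(m) = 7 (+); new bracket [-2, 0]
m = -1, h(m) = -5 (−); new bracket [-1, 0]
m = -0.5, h(m) = 3.5 (+); new bracket [-1, -0.5]
m = -0.75, h(m) = -0.0312 (−); new bracket [-0.75, -0.5]
m = -0.625, h(m) = 1.9023 (+); new bracket [-0.75, -0.625]
m = -0.6875, h(m) = 0.979 (+); new bracket [-0.75, -0.6875]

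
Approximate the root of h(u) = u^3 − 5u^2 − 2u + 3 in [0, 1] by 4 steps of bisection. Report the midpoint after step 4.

u = 0.5 gives h = 0.875, positive; keep [0.5, 1]
u = 0.75 gives h = -0.890625, negative; keep [0.5, 0.75]
u = 0.625 gives h = 0.041016, positive; keep [0.625, 0.75]
u = 0.6875 gives h = -0.4133, negative; keep [0.625, 0.6875]

0.6875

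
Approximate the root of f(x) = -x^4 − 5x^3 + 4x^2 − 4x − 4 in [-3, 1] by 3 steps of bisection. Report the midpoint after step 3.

f(-1) = 8 > 0, so the root lies in [-1, 1]
f(0) = -4 < 0, so the root lies in [-1, 0]
f(-0.5) = -0.4375 < 0, so the root lies in [-1, -0.5]

-0.5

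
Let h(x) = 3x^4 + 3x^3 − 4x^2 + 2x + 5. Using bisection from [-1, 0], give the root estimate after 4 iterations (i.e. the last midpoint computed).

h(-0.5) = 2.8125 > 0, so the root lies in [-1, -0.5]
h(-0.75) = 0.933594 > 0, so the root lies in [-1, -0.75]
h(-0.875) = -0.063721 < 0, so the root lies in [-0.875, -0.75]
h(-0.8125) = 0.4327 > 0, so the root lies in [-0.875, -0.8125]

-0.8125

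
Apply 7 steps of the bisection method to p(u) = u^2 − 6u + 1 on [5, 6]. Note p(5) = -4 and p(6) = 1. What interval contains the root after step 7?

midpoint 5.5: p = -1.75 < 0 → [5.5, 6]
midpoint 5.75: p = -0.4375 < 0 → [5.75, 6]
midpoint 5.875: p = 0.265625 > 0 → [5.75, 5.875]
midpoint 5.8125: p = -0.0898 < 0 → [5.8125, 5.875]
midpoint 5.84375: p = 0.0869 > 0 → [5.8125, 5.84375]
midpoint 5.828125: p = -0.0017 < 0 → [5.828125, 5.84375]
midpoint 5.8359375: p = 0.0425 > 0 → [5.828125, 5.8359375]

[5.828125, 5.8359375]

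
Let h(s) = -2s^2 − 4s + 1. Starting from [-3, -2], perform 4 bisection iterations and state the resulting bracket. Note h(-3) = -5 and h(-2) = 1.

m = -2.5, h(m) = -1.5 (−); new bracket [-2.5, -2]
m = -2.25, h(m) = -0.125 (−); new bracket [-2.25, -2]
m = -2.125, h(m) = 0.46875 (+); new bracket [-2.25, -2.125]
m = -2.1875, h(m) = 0.1797 (+); new bracket [-2.25, -2.1875]

[-2.25, -2.1875]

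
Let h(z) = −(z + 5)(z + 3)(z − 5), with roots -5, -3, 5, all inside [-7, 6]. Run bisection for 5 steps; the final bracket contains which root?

z = -0.5 gives h = 61.875, positive; keep [-0.5, 6]
z = 2.75 gives h = 100.265625, positive; keep [2.75, 6]
z = 4.375 gives h = 43.212891, positive; keep [4.375, 6]
z = 5.1875 gives h = -15.6394, negative; keep [4.375, 5.1875]
z = 4.78125 gives h = 16.6491, positive; keep [4.78125, 5.1875]

5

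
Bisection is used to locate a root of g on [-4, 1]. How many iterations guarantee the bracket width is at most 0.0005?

14

Width after n steps is 5/2^n. Need 2^n ≥ 5/0.0005 = 10000.
2^13 = 8192 < 10000 ≤ 2^14 = 16384, so n = 14.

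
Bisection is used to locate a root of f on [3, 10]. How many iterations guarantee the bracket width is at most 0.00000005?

28

Width after n steps is 7/2^n. Need 2^n ≥ 7/0.00000005 = 140000000.
2^27 = 134217728 < 140000000 ≤ 2^28 = 268435456, so n = 28.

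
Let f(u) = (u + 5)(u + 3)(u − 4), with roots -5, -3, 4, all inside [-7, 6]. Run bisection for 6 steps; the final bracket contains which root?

4

midpoint -0.5: f = -50.625 < 0 → [-0.5, 6]
midpoint 2.75: f = -55.703125 < 0 → [2.75, 6]
midpoint 4.375: f = 25.927734 > 0 → [2.75, 4.375]
midpoint 3.5625: f = -24.5837 < 0 → [3.5625, 4.375]
midpoint 3.96875: f = -1.9532 < 0 → [3.96875, 4.375]
midpoint 4.171875: f = 11.3059 > 0 → [3.96875, 4.171875]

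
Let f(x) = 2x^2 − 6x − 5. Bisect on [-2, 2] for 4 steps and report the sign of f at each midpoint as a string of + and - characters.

-+-+

x = 0 gives f = -5, negative; keep [-2, 0]
x = -1 gives f = 3, positive; keep [-1, 0]
x = -0.5 gives f = -1.5, negative; keep [-1, -0.5]
x = -0.75 gives f = 0.625, positive; keep [-0.75, -0.5]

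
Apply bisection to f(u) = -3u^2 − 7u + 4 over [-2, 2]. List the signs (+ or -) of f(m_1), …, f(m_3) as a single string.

m = 0, f(m) = 4 (+); new bracket [0, 2]
m = 1, f(m) = -6 (−); new bracket [0, 1]
m = 0.5, f(m) = -0.25 (−); new bracket [0, 0.5]

+--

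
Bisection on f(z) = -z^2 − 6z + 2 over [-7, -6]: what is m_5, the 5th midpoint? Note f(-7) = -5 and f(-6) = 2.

m = -6.5, f(m) = -1.25 (−); new bracket [-6.5, -6]
m = -6.25, f(m) = 0.4375 (+); new bracket [-6.5, -6.25]
m = -6.375, f(m) = -0.390625 (−); new bracket [-6.375, -6.25]
m = -6.3125, f(m) = 0.0273 (+); new bracket [-6.375, -6.3125]
m = -6.34375, f(m) = -0.1807 (−); new bracket [-6.34375, -6.3125]

-6.34375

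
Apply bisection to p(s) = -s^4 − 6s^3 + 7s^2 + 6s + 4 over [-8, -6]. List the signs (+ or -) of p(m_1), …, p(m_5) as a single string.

s = -7 gives p = -38, negative; keep [-7, -6]
s = -6.5 gives p = 123.4375, positive; keep [-7, -6.5]
s = -6.75 gives p = 51.777344, positive; keep [-7, -6.75]
s = -6.875 gives p = 9.2771, positive; keep [-7, -6.875]
s = -6.9375 gives p = -13.7486, negative; keep [-6.9375, -6.875]

-+++-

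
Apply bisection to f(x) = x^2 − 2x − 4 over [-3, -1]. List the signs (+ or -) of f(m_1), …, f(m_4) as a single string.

f(-2) = 4 > 0, so the root lies in [-2, -1]
f(-1.5) = 1.25 > 0, so the root lies in [-1.5, -1]
f(-1.25) = 0.0625 > 0, so the root lies in [-1.25, -1]
f(-1.125) = -0.4844 < 0, so the root lies in [-1.25, -1.125]

+++-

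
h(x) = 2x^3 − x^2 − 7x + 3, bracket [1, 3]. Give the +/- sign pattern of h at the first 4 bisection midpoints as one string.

m = 2, h(m) = 1 (+); new bracket [1, 2]
m = 1.5, h(m) = -3 (−); new bracket [1.5, 2]
m = 1.75, h(m) = -1.59375 (−); new bracket [1.75, 2]
m = 1.875, h(m) = -0.457 (−); new bracket [1.875, 2]

+---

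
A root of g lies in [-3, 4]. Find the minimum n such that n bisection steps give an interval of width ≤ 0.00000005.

28

Width after n steps is 7/2^n. Need 2^n ≥ 7/0.00000005 = 140000000.
2^27 = 134217728 < 140000000 ≤ 2^28 = 268435456, so n = 28.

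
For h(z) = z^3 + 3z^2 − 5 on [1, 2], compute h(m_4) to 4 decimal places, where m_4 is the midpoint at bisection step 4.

-0.4138

midpoint 1.5: h = 5.125 > 0 → [1, 1.5]
midpoint 1.25: h = 1.640625 > 0 → [1, 1.25]
midpoint 1.125: h = 0.220703 > 0 → [1, 1.125]
midpoint 1.0625: h = -0.4138 < 0 → [1.0625, 1.125]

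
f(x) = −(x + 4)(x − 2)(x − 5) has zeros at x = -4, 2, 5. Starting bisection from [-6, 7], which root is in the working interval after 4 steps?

m = 0.5, f(m) = -30.375 (−); new bracket [-6, 0.5]
m = -2.75, f(m) = -46.015625 (−); new bracket [-6, -2.75]
m = -4.375, f(m) = 22.412109 (+); new bracket [-4.375, -2.75]
m = -3.5625, f(m) = -20.8376 (−); new bracket [-4.375, -3.5625]

-4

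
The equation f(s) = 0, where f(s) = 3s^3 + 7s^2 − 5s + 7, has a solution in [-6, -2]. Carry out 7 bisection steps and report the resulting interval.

f(-4) = -53 < 0, so the root lies in [-4, -2]
f(-3) = 4 > 0, so the root lies in [-4, -3]
f(-3.5) = -18.375 < 0, so the root lies in [-3.5, -3]
f(-3.25) = -5.7969 < 0, so the root lies in [-3.25, -3]
f(-3.125) = -0.5684 < 0, so the root lies in [-3.125, -3]
f(-3.0625) = 1.7961 > 0, so the root lies in [-3.125, -3.0625]
f(-3.09375) = 0.6342 > 0, so the root lies in [-3.125, -3.09375]

[-3.125, -3.09375]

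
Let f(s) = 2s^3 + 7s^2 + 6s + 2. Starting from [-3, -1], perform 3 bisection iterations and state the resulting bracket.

[-2.5, -2.25]

m = -2, f(m) = 2 (+); new bracket [-3, -2]
m = -2.5, f(m) = -0.5 (−); new bracket [-2.5, -2]
m = -2.25, f(m) = 1.15625 (+); new bracket [-2.5, -2.25]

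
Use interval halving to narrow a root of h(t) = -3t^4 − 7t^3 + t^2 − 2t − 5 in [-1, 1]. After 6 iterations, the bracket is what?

[-0.84375, -0.8125]

t = 0 gives h = -5, negative; keep [-1, 0]
t = -0.5 gives h = -3.0625, negative; keep [-1, -0.5]
t = -0.75 gives h = -0.933594, negative; keep [-1, -0.75]
t = -0.875 gives h = 0.4465, positive; keep [-0.875, -0.75]
t = -0.8125 gives h = -0.2676, negative; keep [-0.875, -0.8125]
t = -0.84375 gives h = 0.0837, positive; keep [-0.84375, -0.8125]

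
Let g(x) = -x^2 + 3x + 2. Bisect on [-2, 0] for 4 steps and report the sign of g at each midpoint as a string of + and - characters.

-+--

midpoint -1: g = -2 < 0 → [-1, 0]
midpoint -0.5: g = 0.25 > 0 → [-1, -0.5]
midpoint -0.75: g = -0.8125 < 0 → [-0.75, -0.5]
midpoint -0.625: g = -0.2656 < 0 → [-0.625, -0.5]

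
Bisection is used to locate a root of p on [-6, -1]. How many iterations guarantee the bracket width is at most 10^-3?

Width after n steps is 5/2^n. Need 2^n ≥ 5/10^-3 = 5000.
2^12 = 4096 < 5000 ≤ 2^13 = 8192, so n = 13.

13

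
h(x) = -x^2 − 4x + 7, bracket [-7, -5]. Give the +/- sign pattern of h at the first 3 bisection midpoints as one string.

--+

m = -6, h(m) = -5 (−); new bracket [-6, -5]
m = -5.5, h(m) = -1.25 (−); new bracket [-5.5, -5]
m = -5.25, h(m) = 0.4375 (+); new bracket [-5.5, -5.25]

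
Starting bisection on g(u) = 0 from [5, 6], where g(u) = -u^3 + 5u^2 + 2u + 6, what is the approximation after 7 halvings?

m = 5.5, g(m) = 1.875 (+); new bracket [5.5, 6]
m = 5.75, g(m) = -7.296875 (−); new bracket [5.5, 5.75]
m = 5.625, g(m) = -2.525391 (−); new bracket [5.5, 5.625]
m = 5.5625, g(m) = -0.2795 (−); new bracket [5.5, 5.5625]
m = 5.53125, g(m) = 0.8091 (+); new bracket [5.53125, 5.5625]
m = 5.546875, g(m) = 0.2676 (+); new bracket [5.546875, 5.5625]
m = 5.5546875, g(m) = -0.0053 (−); new bracket [5.546875, 5.5546875]

5.5546875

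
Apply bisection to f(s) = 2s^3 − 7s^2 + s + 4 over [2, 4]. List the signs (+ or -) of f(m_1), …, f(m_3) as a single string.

-++

f(3) = -2 < 0, so the root lies in [3, 4]
f(3.5) = 7.5 > 0, so the root lies in [3, 3.5]
f(3.25) = 1.96875 > 0, so the root lies in [3, 3.25]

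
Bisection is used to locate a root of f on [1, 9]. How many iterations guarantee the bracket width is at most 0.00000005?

Width after n steps is 8/2^n. Need 2^n ≥ 8/0.00000005 = 160000000.
2^27 = 134217728 < 160000000 ≤ 2^28 = 268435456, so n = 28.

28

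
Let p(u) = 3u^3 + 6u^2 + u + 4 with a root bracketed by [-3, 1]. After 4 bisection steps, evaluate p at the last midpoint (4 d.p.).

p(-1) = 6 > 0, so the root lies in [-3, -1]
p(-2) = 2 > 0, so the root lies in [-3, -2]
p(-2.5) = -7.875 < 0, so the root lies in [-2.5, -2]
p(-2.25) = -2.0469 < 0, so the root lies in [-2.25, -2]

-2.0469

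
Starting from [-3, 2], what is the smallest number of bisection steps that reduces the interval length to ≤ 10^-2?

9

Width after n steps is 5/2^n. Need 2^n ≥ 5/10^-2 = 500.
2^8 = 256 < 500 ≤ 2^9 = 512, so n = 9.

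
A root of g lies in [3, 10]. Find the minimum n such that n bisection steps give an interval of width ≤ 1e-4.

Width after n steps is 7/2^n. Need 2^n ≥ 7/1e-4 = 70000.
2^16 = 65536 < 70000 ≤ 2^17 = 131072, so n = 17.

17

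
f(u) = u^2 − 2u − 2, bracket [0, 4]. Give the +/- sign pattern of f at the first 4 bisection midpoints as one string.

-+-+

f(2) = -2 < 0, so the root lies in [2, 4]
f(3) = 1 > 0, so the root lies in [2, 3]
f(2.5) = -0.75 < 0, so the root lies in [2.5, 3]
f(2.75) = 0.0625 > 0, so the root lies in [2.5, 2.75]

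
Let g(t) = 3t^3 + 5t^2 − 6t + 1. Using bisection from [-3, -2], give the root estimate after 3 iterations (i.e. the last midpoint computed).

-2.625

m = -2.5, g(m) = 0.375 (+); new bracket [-3, -2.5]
m = -2.75, g(m) = -7.078125 (−); new bracket [-2.75, -2.5]
m = -2.625, g(m) = -3.060547 (−); new bracket [-2.625, -2.5]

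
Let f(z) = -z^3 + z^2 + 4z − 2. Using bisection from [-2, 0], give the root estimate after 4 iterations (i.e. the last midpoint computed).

-1.875

f(-1) = -4 < 0, so the root lies in [-2, -1]
f(-1.5) = -2.375 < 0, so the root lies in [-2, -1.5]
f(-1.75) = -0.578125 < 0, so the root lies in [-2, -1.75]
f(-1.875) = 0.6074 > 0, so the root lies in [-1.875, -1.75]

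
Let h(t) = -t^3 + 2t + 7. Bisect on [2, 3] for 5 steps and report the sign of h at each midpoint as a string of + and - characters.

-+---

midpoint 2.5: h = -3.625 < 0 → [2, 2.5]
midpoint 2.25: h = 0.109375 > 0 → [2.25, 2.5]
midpoint 2.375: h = -1.646484 < 0 → [2.25, 2.375]
midpoint 2.3125: h = -0.7415 < 0 → [2.25, 2.3125]
midpoint 2.28125: h = -0.3094 < 0 → [2.25, 2.28125]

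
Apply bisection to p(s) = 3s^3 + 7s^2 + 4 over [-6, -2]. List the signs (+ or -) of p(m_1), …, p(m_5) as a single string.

--+--

s = -4 gives p = -76, negative; keep [-4, -2]
s = -3 gives p = -14, negative; keep [-3, -2]
s = -2.5 gives p = 0.875, positive; keep [-3, -2.5]
s = -2.75 gives p = -5.4531, negative; keep [-2.75, -2.5]
s = -2.625 gives p = -2.0293, negative; keep [-2.625, -2.5]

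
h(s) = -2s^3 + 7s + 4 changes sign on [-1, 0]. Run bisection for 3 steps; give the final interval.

midpoint -0.5: h = 0.75 > 0 → [-1, -0.5]
midpoint -0.75: h = -0.40625 < 0 → [-0.75, -0.5]
midpoint -0.625: h = 0.113281 > 0 → [-0.75, -0.625]

[-0.75, -0.625]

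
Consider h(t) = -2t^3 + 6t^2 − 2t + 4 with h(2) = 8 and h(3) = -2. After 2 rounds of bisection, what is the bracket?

[2.75, 3]

m = 2.5, h(m) = 5.25 (+); new bracket [2.5, 3]
m = 2.75, h(m) = 2.28125 (+); new bracket [2.75, 3]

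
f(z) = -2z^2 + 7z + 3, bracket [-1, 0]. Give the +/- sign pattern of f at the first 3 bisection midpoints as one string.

-++

f(-0.5) = -1 < 0, so the root lies in [-0.5, 0]
f(-0.25) = 1.125 > 0, so the root lies in [-0.5, -0.25]
f(-0.375) = 0.09375 > 0, so the root lies in [-0.5, -0.375]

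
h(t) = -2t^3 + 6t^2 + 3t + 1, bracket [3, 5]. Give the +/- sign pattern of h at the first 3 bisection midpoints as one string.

--+

midpoint 4: h = -19 < 0 → [3, 4]
midpoint 3.5: h = -0.75 < 0 → [3, 3.5]
midpoint 3.25: h = 5.46875 > 0 → [3.25, 3.5]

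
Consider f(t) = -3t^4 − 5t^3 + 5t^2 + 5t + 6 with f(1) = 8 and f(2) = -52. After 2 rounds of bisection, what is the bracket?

[1.25, 1.5]

midpoint 1.5: f = -7.3125 < 0 → [1, 1.5]
midpoint 1.25: f = 2.972656 > 0 → [1.25, 1.5]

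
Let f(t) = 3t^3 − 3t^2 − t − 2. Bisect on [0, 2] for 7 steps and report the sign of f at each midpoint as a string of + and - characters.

t = 1 gives f = -3, negative; keep [1, 2]
t = 1.5 gives f = -0.125, negative; keep [1.5, 2]
t = 1.75 gives f = 3.140625, positive; keep [1.5, 1.75]
t = 1.625 gives f = 1.3262, positive; keep [1.5, 1.625]
t = 1.5625 gives f = 0.5574, positive; keep [1.5, 1.5625]
t = 1.53125 gives f = 0.2057, positive; keep [1.5, 1.53125]
t = 1.515625 gives f = 0.0377, positive; keep [1.5, 1.515625]

--+++++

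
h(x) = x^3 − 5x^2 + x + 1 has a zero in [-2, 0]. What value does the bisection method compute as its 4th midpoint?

h(-1) = -6 < 0, so the root lies in [-1, 0]
h(-0.5) = -0.875 < 0, so the root lies in [-0.5, 0]
h(-0.25) = 0.421875 > 0, so the root lies in [-0.5, -0.25]
h(-0.375) = -0.1309 < 0, so the root lies in [-0.375, -0.25]

-0.375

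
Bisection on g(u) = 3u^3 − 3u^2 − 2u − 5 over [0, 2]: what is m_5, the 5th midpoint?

1.8125

g(1) = -7 < 0, so the root lies in [1, 2]
g(1.5) = -4.625 < 0, so the root lies in [1.5, 2]
g(1.75) = -1.609375 < 0, so the root lies in [1.75, 2]
g(1.875) = 0.4785 > 0, so the root lies in [1.75, 1.875]
g(1.8125) = -0.6174 < 0, so the root lies in [1.8125, 1.875]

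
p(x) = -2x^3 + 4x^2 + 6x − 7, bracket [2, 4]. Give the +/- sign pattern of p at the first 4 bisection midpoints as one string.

-+-+

p(3) = -7 < 0, so the root lies in [2, 3]
p(2.5) = 1.75 > 0, so the root lies in [2.5, 3]
p(2.75) = -1.84375 < 0, so the root lies in [2.5, 2.75]
p(2.625) = 0.1367 > 0, so the root lies in [2.625, 2.75]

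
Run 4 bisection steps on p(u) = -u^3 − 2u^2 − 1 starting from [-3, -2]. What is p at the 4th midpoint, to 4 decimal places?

-0.1028

midpoint -2.5: p = 2.125 > 0 → [-2.5, -2]
midpoint -2.25: p = 0.265625 > 0 → [-2.25, -2]
midpoint -2.125: p = -0.435547 < 0 → [-2.25, -2.125]
midpoint -2.1875: p = -0.1028 < 0 → [-2.25, -2.1875]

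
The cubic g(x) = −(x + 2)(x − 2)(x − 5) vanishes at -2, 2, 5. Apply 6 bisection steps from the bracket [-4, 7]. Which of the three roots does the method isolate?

-2

g(1.5) = -6.125 < 0, so the root lies in [-4, 1.5]
g(-1.25) = -15.234375 < 0, so the root lies in [-4, -1.25]
g(-2.625) = 22.041016 > 0, so the root lies in [-2.625, -1.25]
g(-1.9375) = -1.7073 < 0, so the root lies in [-2.625, -1.9375]
g(-2.28125) = 8.7674 > 0, so the root lies in [-2.28125, -1.9375]
g(-2.109375) = 3.1954 > 0, so the root lies in [-2.109375, -1.9375]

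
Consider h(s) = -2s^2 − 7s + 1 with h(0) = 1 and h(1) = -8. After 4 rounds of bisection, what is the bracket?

s = 0.5 gives h = -3, negative; keep [0, 0.5]
s = 0.25 gives h = -0.875, negative; keep [0, 0.25]
s = 0.125 gives h = 0.09375, positive; keep [0.125, 0.25]
s = 0.1875 gives h = -0.3828, negative; keep [0.125, 0.1875]

[0.125, 0.1875]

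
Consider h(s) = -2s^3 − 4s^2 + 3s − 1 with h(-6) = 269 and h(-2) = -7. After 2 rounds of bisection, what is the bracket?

s = -4 gives h = 51, positive; keep [-4, -2]
s = -3 gives h = 8, positive; keep [-3, -2]

[-3, -2]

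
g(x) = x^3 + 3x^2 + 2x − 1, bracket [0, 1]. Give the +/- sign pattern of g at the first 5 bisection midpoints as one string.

midpoint 0.5: g = 0.875 > 0 → [0, 0.5]
midpoint 0.25: g = -0.296875 < 0 → [0.25, 0.5]
midpoint 0.375: g = 0.224609 > 0 → [0.25, 0.375]
midpoint 0.3125: g = -0.0515 < 0 → [0.3125, 0.375]
midpoint 0.34375: g = 0.0826 > 0 → [0.3125, 0.34375]

+-+-+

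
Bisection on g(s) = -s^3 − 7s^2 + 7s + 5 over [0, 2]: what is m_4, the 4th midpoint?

1.375

g(1) = 4 > 0, so the root lies in [1, 2]
g(1.5) = -3.625 < 0, so the root lies in [1, 1.5]
g(1.25) = 0.859375 > 0, so the root lies in [1.25, 1.5]
g(1.375) = -1.209 < 0, so the root lies in [1.25, 1.375]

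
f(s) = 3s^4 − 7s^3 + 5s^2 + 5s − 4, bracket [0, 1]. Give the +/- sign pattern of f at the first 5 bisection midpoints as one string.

f(0.5) = -0.9375 < 0, so the root lies in [0.5, 1]
f(0.75) = 0.558594 > 0, so the root lies in [0.5, 0.75]
f(0.625) = -0.173096 < 0, so the root lies in [0.625, 0.75]
f(0.6875) = 0.1963 > 0, so the root lies in [0.625, 0.6875]
f(0.65625) = 0.0126 > 0, so the root lies in [0.625, 0.65625]

-+-++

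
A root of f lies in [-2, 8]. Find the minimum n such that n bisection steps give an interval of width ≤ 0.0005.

Width after n steps is 10/2^n. Need 2^n ≥ 10/0.0005 = 20000.
2^14 = 16384 < 20000 ≤ 2^15 = 32768, so n = 15.

15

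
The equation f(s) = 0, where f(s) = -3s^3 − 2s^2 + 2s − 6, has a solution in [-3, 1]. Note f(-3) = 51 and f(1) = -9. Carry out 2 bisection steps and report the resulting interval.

[-2, -1]

s = -1 gives f = -7, negative; keep [-3, -1]
s = -2 gives f = 6, positive; keep [-2, -1]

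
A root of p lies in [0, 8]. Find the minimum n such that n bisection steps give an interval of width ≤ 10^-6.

23

Width after n steps is 8/2^n. Need 2^n ≥ 8/10^-6 = 8000000.
2^22 = 4194304 < 8000000 ≤ 2^23 = 8388608, so n = 23.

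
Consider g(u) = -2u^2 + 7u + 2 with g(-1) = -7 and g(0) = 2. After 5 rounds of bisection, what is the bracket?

[-0.28125, -0.25]

midpoint -0.5: g = -2 < 0 → [-0.5, 0]
midpoint -0.25: g = 0.125 > 0 → [-0.5, -0.25]
midpoint -0.375: g = -0.90625 < 0 → [-0.375, -0.25]
midpoint -0.3125: g = -0.3828 < 0 → [-0.3125, -0.25]
midpoint -0.28125: g = -0.127 < 0 → [-0.28125, -0.25]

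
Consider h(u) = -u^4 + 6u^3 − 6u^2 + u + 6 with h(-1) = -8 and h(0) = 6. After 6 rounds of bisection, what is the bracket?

m = -0.5, h(m) = 3.1875 (+); new bracket [-1, -0.5]
m = -0.75, h(m) = -0.972656 (−); new bracket [-0.75, -0.5]
m = -0.625, h(m) = 1.413818 (+); new bracket [-0.75, -0.625]
m = -0.6875, h(m) = 0.3035 (+); new bracket [-0.75, -0.6875]
m = -0.71875, h(m) = -0.3131 (−); new bracket [-0.71875, -0.6875]
m = -0.703125, h(m) = 0.0005 (+); new bracket [-0.71875, -0.703125]

[-0.71875, -0.703125]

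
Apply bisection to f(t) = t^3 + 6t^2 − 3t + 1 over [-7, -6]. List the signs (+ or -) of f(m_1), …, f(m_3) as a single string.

t = -6.5 gives f = -0.625, negative; keep [-6.5, -6]
t = -6.25 gives f = 9.984375, positive; keep [-6.5, -6.25]
t = -6.375 gives f = 4.884766, positive; keep [-6.5, -6.375]

-++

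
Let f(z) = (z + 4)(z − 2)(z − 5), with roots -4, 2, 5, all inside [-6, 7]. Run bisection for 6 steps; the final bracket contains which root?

-4

midpoint 0.5: f = 30.375 > 0 → [-6, 0.5]
midpoint -2.75: f = 46.015625 > 0 → [-6, -2.75]
midpoint -4.375: f = -22.412109 < 0 → [-4.375, -2.75]
midpoint -3.5625: f = 20.8376 > 0 → [-4.375, -3.5625]
midpoint -3.96875: f = 1.6729 > 0 → [-4.375, -3.96875]
midpoint -4.171875: f = -9.7294 < 0 → [-4.171875, -3.96875]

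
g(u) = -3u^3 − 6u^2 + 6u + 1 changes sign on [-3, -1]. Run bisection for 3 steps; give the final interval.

[-2.75, -2.5]

u = -2 gives g = -11, negative; keep [-3, -2]
u = -2.5 gives g = -4.625, negative; keep [-3, -2.5]
u = -2.75 gives g = 1.515625, positive; keep [-2.75, -2.5]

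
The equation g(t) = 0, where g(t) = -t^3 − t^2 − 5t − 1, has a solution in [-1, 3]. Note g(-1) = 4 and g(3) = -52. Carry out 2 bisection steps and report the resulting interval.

[-1, 0]

m = 1, g(m) = -8 (−); new bracket [-1, 1]
m = 0, g(m) = -1 (−); new bracket [-1, 0]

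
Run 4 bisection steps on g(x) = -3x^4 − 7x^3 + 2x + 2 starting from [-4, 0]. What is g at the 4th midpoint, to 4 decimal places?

0.3477

x = -2 gives g = 6, positive; keep [-4, -2]
x = -3 gives g = -58, negative; keep [-3, -2]
x = -2.5 gives g = -10.8125, negative; keep [-2.5, -2]
x = -2.25 gives g = 0.3477, positive; keep [-2.5, -2.25]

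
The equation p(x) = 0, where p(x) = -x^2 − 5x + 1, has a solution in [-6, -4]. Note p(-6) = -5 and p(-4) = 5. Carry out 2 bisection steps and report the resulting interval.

m = -5, p(m) = 1 (+); new bracket [-6, -5]
m = -5.5, p(m) = -1.75 (−); new bracket [-5.5, -5]

[-5.5, -5]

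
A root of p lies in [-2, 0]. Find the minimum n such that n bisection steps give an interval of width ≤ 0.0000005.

22

Width after n steps is 2/2^n. Need 2^n ≥ 2/0.0000005 = 4000000.
2^21 = 2097152 < 4000000 ≤ 2^22 = 4194304, so n = 22.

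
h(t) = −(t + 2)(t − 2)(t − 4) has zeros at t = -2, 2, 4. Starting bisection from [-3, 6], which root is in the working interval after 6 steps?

-2

m = 1.5, h(m) = -4.375 (−); new bracket [-3, 1.5]
m = -0.75, h(m) = -16.328125 (−); new bracket [-3, -0.75]
m = -1.875, h(m) = -2.845703 (−); new bracket [-3, -1.875]
m = -2.4375, h(m) = 12.4978 (+); new bracket [-2.4375, -1.875]
m = -2.15625, h(m) = 3.998 (+); new bracket [-2.15625, -1.875]
m = -2.015625, h(m) = 0.3774 (+); new bracket [-2.015625, -1.875]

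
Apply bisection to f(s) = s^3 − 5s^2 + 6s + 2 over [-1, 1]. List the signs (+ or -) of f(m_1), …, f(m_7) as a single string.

+-+---+

f(0) = 2 > 0, so the root lies in [-1, 0]
f(-0.5) = -2.375 < 0, so the root lies in [-0.5, 0]
f(-0.25) = 0.171875 > 0, so the root lies in [-0.5, -0.25]
f(-0.375) = -1.0059 < 0, so the root lies in [-0.375, -0.25]
f(-0.3125) = -0.3938 < 0, so the root lies in [-0.3125, -0.25]
f(-0.28125) = -0.1053 < 0, so the root lies in [-0.28125, -0.25]
f(-0.265625) = 0.0347 > 0, so the root lies in [-0.28125, -0.265625]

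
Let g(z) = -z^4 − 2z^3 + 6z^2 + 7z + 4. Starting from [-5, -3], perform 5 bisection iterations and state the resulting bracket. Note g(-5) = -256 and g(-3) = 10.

[-3.3125, -3.25]

midpoint -4: g = -56 < 0 → [-4, -3]
midpoint -3.5: g = -11.3125 < 0 → [-3.5, -3]
midpoint -3.25: g = 1.714844 > 0 → [-3.5, -3.25]
midpoint -3.375: g = -4.1409 < 0 → [-3.375, -3.25]
midpoint -3.3125: g = -1.0569 < 0 → [-3.3125, -3.25]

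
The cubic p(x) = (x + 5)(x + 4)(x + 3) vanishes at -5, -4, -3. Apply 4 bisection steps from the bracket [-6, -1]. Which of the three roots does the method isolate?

-3

midpoint -3.5: p = -0.375 < 0 → [-3.5, -1]
midpoint -2.25: p = 3.609375 > 0 → [-3.5, -2.25]
midpoint -2.875: p = 0.298828 > 0 → [-3.5, -2.875]
midpoint -3.1875: p = -0.2761 < 0 → [-3.1875, -2.875]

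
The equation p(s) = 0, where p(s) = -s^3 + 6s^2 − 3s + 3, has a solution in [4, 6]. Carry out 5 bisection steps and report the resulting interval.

[5.5, 5.5625]

m = 5, p(m) = 13 (+); new bracket [5, 6]
m = 5.5, p(m) = 1.625 (+); new bracket [5.5, 6]
m = 5.75, p(m) = -5.984375 (−); new bracket [5.5, 5.75]
m = 5.625, p(m) = -2.0098 (−); new bracket [5.5, 5.625]
m = 5.5625, p(m) = -0.1506 (−); new bracket [5.5, 5.5625]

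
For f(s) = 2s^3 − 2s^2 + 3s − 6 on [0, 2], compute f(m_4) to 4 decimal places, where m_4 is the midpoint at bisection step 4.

-0.4570

midpoint 1: f = -3 < 0 → [1, 2]
midpoint 1.5: f = 0.75 > 0 → [1, 1.5]
midpoint 1.25: f = -1.46875 < 0 → [1.25, 1.5]
midpoint 1.375: f = -0.457 < 0 → [1.375, 1.5]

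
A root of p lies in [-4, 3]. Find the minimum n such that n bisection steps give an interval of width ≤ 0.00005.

18

Width after n steps is 7/2^n. Need 2^n ≥ 7/0.00005 = 140000.
2^17 = 131072 < 140000 ≤ 2^18 = 262144, so n = 18.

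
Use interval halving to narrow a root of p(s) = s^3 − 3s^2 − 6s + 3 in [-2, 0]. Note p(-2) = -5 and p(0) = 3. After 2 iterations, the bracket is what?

s = -1 gives p = 5, positive; keep [-2, -1]
s = -1.5 gives p = 1.875, positive; keep [-2, -1.5]

[-2, -1.5]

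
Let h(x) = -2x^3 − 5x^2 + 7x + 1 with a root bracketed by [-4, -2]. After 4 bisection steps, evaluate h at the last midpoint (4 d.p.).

x = -3 gives h = -11, negative; keep [-4, -3]
x = -3.5 gives h = 1, positive; keep [-3.5, -3]
x = -3.25 gives h = -5.90625, negative; keep [-3.5, -3.25]
x = -3.375 gives h = -2.6914, negative; keep [-3.5, -3.375]

-2.6914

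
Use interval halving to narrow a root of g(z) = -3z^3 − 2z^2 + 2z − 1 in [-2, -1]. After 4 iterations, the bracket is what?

[-1.375, -1.3125]

m = -1.5, g(m) = 1.625 (+); new bracket [-1.5, -1]
m = -1.25, g(m) = -0.765625 (−); new bracket [-1.5, -1.25]
m = -1.375, g(m) = 0.267578 (+); new bracket [-1.375, -1.25]
m = -1.3125, g(m) = -0.2874 (−); new bracket [-1.375, -1.3125]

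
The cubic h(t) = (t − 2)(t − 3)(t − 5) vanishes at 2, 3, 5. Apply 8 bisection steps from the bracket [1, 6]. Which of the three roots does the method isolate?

t = 3.5 gives h = -1.125, negative; keep [3.5, 6]
t = 4.75 gives h = -1.203125, negative; keep [4.75, 6]
t = 5.375 gives h = 3.005859, positive; keep [4.75, 5.375]
t = 5.0625 gives h = 0.3948, positive; keep [4.75, 5.0625]
t = 4.90625 gives h = -0.5194, negative; keep [4.90625, 5.0625]
t = 4.984375 gives h = -0.0925, negative; keep [4.984375, 5.0625]
t = 5.0234375 gives h = 0.1434, positive; keep [4.984375, 5.0234375]
t = 5.00390625 gives h = 0.0235, positive; keep [4.984375, 5.00390625]

5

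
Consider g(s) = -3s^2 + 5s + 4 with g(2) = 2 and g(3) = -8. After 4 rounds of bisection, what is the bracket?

[2.25, 2.3125]

s = 2.5 gives g = -2.25, negative; keep [2, 2.5]
s = 2.25 gives g = 0.0625, positive; keep [2.25, 2.5]
s = 2.375 gives g = -1.046875, negative; keep [2.25, 2.375]
s = 2.3125 gives g = -0.4805, negative; keep [2.25, 2.3125]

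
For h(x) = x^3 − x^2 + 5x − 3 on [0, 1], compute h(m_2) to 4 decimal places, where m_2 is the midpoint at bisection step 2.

0.6094

midpoint 0.5: h = -0.625 < 0 → [0.5, 1]
midpoint 0.75: h = 0.609375 > 0 → [0.5, 0.75]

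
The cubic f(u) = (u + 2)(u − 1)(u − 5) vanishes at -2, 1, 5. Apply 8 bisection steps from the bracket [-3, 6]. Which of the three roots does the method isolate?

5

f(1.5) = -6.125 < 0, so the root lies in [1.5, 6]
f(3.75) = -19.765625 < 0, so the root lies in [3.75, 6]
f(4.875) = -3.330078 < 0, so the root lies in [4.875, 6]
f(5.4375) = 14.4392 > 0, so the root lies in [4.875, 5.4375]
f(5.15625) = 4.6474 > 0, so the root lies in [4.875, 5.15625]
f(5.015625) = 0.4402 > 0, so the root lies in [4.875, 5.015625]
f(4.9453125) = -1.4985 < 0, so the root lies in [4.9453125, 5.015625]
f(4.98046875) = -0.5427 < 0, so the root lies in [4.98046875, 5.015625]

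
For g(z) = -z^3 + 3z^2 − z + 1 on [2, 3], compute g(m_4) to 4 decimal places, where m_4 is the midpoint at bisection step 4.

m = 2.5, g(m) = 1.625 (+); new bracket [2.5, 3]
m = 2.75, g(m) = 0.140625 (+); new bracket [2.75, 3]
m = 2.875, g(m) = -0.841797 (−); new bracket [2.75, 2.875]
m = 2.8125, g(m) = -0.3293 (−); new bracket [2.75, 2.8125]

-0.3293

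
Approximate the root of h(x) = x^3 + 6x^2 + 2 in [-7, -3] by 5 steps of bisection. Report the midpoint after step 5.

h(-5) = 27 > 0, so the root lies in [-7, -5]
h(-6) = 2 > 0, so the root lies in [-7, -6]
h(-6.5) = -19.125 < 0, so the root lies in [-6.5, -6]
h(-6.25) = -7.7656 < 0, so the root lies in [-6.25, -6]
h(-6.125) = -2.6895 < 0, so the root lies in [-6.125, -6]

-6.125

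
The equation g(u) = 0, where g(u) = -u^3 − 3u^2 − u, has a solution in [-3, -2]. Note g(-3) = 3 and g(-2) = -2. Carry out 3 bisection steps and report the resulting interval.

[-2.625, -2.5]

u = -2.5 gives g = -0.625, negative; keep [-3, -2.5]
u = -2.75 gives g = 0.859375, positive; keep [-2.75, -2.5]
u = -2.625 gives g = 0.041016, positive; keep [-2.625, -2.5]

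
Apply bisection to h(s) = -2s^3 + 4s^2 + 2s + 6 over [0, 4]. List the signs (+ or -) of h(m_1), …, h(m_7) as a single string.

+-++---

m = 2, h(m) = 10 (+); new bracket [2, 4]
m = 3, h(m) = -6 (−); new bracket [2, 3]
m = 2.5, h(m) = 4.75 (+); new bracket [2.5, 3]
m = 2.75, h(m) = 0.1562 (+); new bracket [2.75, 3]
m = 2.875, h(m) = -2.7148 (−); new bracket [2.75, 2.875]
m = 2.8125, h(m) = -1.229 (−); new bracket [2.75, 2.8125]
m = 2.78125, h(m) = -0.524 (−); new bracket [2.75, 2.78125]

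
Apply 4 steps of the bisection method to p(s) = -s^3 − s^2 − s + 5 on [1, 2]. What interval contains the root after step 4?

midpoint 1.5: p = -2.125 < 0 → [1, 1.5]
midpoint 1.25: p = 0.234375 > 0 → [1.25, 1.5]
midpoint 1.375: p = -0.865234 < 0 → [1.25, 1.375]
midpoint 1.3125: p = -0.2961 < 0 → [1.25, 1.3125]

[1.25, 1.3125]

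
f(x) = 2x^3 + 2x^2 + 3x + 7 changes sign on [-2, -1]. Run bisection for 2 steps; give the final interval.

midpoint -1.5: f = 0.25 > 0 → [-2, -1.5]
midpoint -1.75: f = -2.84375 < 0 → [-1.75, -1.5]

[-1.75, -1.5]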